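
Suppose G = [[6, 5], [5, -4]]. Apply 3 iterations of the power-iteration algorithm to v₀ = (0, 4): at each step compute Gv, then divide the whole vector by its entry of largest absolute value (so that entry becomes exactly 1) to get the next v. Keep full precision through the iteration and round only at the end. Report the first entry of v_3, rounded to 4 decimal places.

Gv0 = (20.00000, -16.00000); divide by 20.00000 → v1 = (1.00000, -0.80000)
Gv1 = (2.00000, 8.20000); divide by 8.20000 → v2 = (0.24390, 1.00000)
Gv2 = (6.46341, -2.78049); divide by 6.46341 → v3 = (1.00000, -0.43019)
Requested entry of v3: 1060/1060 = 1.0000

1.0000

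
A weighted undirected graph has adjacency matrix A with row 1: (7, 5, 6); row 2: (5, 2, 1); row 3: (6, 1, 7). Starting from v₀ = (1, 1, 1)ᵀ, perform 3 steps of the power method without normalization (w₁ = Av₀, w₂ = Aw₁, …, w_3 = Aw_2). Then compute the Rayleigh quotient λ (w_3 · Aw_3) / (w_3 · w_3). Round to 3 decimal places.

14.510

w1 = Av₀ = (7·1 + 5·1 + 6·1; 5·1 + 2·1 + 1·1; 6·1 + 1·1 + 7·1) = (18, 8, 14)
w2 = Aw1 = (7·18 + 5·8 + 6·14; 5·18 + 2·8 + 1·14; 6·18 + 1·8 + 7·14) = (250, 120, 214)
w3 = Aw2 = (3634, 1704, 3118)
Aw3 = (52666, 24696, 45334)
w3·Aw3 = 3634·52666 + 1704·24696 + 3118·45334 = 374821640; w3·w3 = 3634·3634 + 1704·1704 + 3118·3118 = 25831496
λ ≈ 374821640/25831496 = 14.510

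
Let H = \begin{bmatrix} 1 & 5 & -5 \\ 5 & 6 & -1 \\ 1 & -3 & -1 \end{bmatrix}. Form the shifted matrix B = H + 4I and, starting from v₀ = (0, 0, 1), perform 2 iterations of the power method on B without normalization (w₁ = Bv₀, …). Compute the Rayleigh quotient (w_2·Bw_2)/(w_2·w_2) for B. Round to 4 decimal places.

B = H + 4I has rows (5, 5, -5); (5, 10, -1); (1, -3, 3)
w1 = Bv₀ = (-5, -1, 3)
w2 = Bw1 = (-45, -38, 7)
Bw2 = (-450, -612, 90)
w2·Bw2 = 44136; w2·w2 = 3518; μ ≈ 44136/3518 = 12.5458

12.5458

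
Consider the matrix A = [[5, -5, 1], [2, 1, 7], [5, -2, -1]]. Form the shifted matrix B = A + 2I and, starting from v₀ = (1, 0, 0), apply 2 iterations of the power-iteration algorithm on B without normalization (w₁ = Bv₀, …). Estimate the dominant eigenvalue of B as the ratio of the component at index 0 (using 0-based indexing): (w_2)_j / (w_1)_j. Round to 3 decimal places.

6.286

B = A + 2I has rows (7, -5, 1); (2, 3, 7); (5, -2, 1)
w1 = Bv₀ = (7·1 + (-5)·0 + 1·0; 2·1 + 3·0 + 7·0; 5·1 + (-2)·0 + 1·0) = (7, 2, 5)
w2 = Bw1 = (7·7 + (-5)·2 + 1·5; 2·7 + 3·2 + 7·5; 5·7 + (-2)·2 + 1·5) = (44, 55, 36)
Ratio: 44/7 = 6.286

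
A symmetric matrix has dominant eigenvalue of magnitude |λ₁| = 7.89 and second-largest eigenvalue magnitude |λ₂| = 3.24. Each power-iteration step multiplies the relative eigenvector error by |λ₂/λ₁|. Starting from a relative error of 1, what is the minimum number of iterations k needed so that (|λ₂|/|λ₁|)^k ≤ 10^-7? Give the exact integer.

|λ₂/λ₁| = 3.24/7.89 = 0.41065
Need k ≥ ln(10^-7) / ln(0.41065) = -16.1181 / -0.8900 ≈ 18.110
Smallest integer k satisfying the bound: 19

19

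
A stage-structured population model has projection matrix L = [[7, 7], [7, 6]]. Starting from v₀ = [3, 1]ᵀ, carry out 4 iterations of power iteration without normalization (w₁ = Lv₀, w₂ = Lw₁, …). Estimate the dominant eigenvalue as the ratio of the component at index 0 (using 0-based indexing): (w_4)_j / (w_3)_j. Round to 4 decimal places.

13.5182

w1 = Lv₀ = (7·3 + 7·1; 7·3 + 6·1) = (28, 27)
w2 = Lw1 = (7·28 + 7·27; 7·28 + 6·27) = (385, 358)
w3 = Lw2 = (5201, 4843)
w4 = Lw3 = (70308, 65465)
Ratio at component: 70308 / 5201 = 13.5182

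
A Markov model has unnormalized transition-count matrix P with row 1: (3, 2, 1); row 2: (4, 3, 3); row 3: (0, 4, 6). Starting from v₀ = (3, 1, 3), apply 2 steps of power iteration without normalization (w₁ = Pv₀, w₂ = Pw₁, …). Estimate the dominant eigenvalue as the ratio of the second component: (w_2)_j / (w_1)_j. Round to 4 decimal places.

w1 = Pv₀ = (14, 24, 22)
w2 = Pw1 = (112, 194, 228)
Ratio at component: 194 / 24 = 8.0833

8.0833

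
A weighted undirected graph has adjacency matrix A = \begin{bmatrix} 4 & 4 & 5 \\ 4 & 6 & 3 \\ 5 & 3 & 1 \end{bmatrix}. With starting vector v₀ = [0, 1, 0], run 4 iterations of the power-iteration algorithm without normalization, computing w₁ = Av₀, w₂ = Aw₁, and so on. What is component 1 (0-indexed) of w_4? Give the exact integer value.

w1 = Av₀ = (4, 6, 3)
w2 = Aw1 = (55, 61, 41)
w3 = Aw2 = (669, 709, 499)
w4 = Aw3 = (8007, 8427, 5971)
The requested component of w4 is 8427.

8427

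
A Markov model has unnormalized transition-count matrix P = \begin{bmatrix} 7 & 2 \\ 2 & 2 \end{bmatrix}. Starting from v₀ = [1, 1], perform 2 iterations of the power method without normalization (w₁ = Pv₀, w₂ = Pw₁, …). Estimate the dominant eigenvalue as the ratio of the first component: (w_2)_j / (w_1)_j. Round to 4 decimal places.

w1 = Pv₀ = (7·1 + 2·1; 2·1 + 2·1) = (9, 4)
w2 = Pw1 = (7·9 + 2·4; 2·9 + 2·4) = (71, 26)
Ratio at component: 71 / 9 = 7.8889

7.8889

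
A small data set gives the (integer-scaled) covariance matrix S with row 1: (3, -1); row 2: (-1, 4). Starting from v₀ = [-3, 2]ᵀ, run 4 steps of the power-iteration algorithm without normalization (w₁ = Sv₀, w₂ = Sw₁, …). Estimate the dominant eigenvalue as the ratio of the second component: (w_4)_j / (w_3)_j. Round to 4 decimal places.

w1 = Sv₀ = (3·(-3) + (-1)·2; (-1)·(-3) + 4·2) = (-11, 11)
w2 = Sw1 = (3·(-11) + (-1)·11; (-1)·(-11) + 4·11) = (-44, 55)
w3 = Sw2 = (-187, 264)
w4 = Sw3 = (-825, 1243)
Ratio at component: 1243 / 264 = 4.7083

4.7083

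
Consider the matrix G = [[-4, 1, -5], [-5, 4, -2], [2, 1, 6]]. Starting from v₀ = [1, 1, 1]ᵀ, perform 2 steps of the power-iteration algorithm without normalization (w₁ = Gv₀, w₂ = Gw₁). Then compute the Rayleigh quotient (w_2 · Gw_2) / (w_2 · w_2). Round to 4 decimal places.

λ ≈ 5.5003

w1 = Gv₀ = (-8, -3, 9)
w2 = Gw1 = (-16, 10, 35)
Gw2 = (-101, 50, 188)
w2·Gw2 = (-16)·(-101) + 10·50 + 35·188 = 8696; w2·w2 = (-16)·(-16) + 10·10 + 35·35 = 1581
λ ≈ 8696/1581 = 5.5003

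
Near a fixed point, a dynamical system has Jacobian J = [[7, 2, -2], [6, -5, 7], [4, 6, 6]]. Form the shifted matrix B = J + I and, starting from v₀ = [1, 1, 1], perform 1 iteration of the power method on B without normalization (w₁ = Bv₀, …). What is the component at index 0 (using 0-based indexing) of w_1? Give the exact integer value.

8

B = J + I has rows (8, 2, -2); (6, -4, 7); (4, 6, 7)
w1 = Bv₀ = (8, 9, 17)
Requested component of w1: 8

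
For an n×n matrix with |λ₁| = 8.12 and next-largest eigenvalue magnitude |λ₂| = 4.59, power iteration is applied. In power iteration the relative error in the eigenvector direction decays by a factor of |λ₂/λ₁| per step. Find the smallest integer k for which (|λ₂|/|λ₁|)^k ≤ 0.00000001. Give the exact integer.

33

|λ₂/λ₁| = 4.59/8.12 = 0.56527
Need k ≥ ln(0.00000001) / ln(0.56527) = -18.4207 / -0.5705 ≈ 32.291
Smallest integer k satisfying the bound: 33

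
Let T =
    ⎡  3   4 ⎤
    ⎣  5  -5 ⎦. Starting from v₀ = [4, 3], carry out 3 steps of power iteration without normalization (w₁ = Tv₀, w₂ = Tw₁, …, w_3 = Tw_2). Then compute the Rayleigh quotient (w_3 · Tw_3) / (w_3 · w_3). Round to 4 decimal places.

w1 = Tv₀ = (24, 5)
w2 = Tw1 = (92, 95)
w3 = Tw2 = (656, -15)
Tw3 = (1908, 3355)
w3·Tw3 = 656·1908 + (-15)·3355 = 1201323; w3·w3 = 656·656 + (-15)·(-15) = 430561
λ ≈ 1201323/430561 = 2.7901

λ ≈ 2.7901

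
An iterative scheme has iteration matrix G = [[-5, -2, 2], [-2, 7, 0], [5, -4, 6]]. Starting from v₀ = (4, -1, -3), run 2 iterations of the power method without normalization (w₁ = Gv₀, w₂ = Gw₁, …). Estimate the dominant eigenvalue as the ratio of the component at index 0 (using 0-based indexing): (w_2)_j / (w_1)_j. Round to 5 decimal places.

λ ≈ -6.75000

w1 = Gv₀ = (-24, -15, 6)
w2 = Gw1 = (162, -57, -24)
Ratio at component: 162 / -24 = -6.75000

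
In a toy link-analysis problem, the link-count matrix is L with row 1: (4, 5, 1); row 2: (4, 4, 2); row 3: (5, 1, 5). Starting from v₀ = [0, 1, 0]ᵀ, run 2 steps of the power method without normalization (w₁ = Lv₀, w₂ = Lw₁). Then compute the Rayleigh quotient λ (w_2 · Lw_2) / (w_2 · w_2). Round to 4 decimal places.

λ ≈ 10.4046

w1 = Lv₀ = (5, 4, 1)
w2 = Lw1 = (41, 38, 34)
Lw2 = (388, 384, 413)
w2·Lw2 = 41·388 + 38·384 + 34·413 = 44542; w2·w2 = 41·41 + 38·38 + 34·34 = 4281
λ ≈ 44542/4281 = 10.4046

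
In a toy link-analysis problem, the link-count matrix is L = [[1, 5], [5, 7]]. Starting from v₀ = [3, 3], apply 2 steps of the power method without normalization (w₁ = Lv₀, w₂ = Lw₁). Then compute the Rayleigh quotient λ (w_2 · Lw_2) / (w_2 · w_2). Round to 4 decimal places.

λ ≈ 9.8299

w1 = Lv₀ = (1·3 + 5·3; 5·3 + 7·3) = (18, 36)
w2 = Lw1 = (1·18 + 5·36; 5·18 + 7·36) = (198, 342)
Lw2 = (1908, 3384)
w2·Lw2 = 198·1908 + 342·3384 = 1535112; w2·w2 = 198·198 + 342·342 = 156168
λ ≈ 1535112/156168 = 9.8299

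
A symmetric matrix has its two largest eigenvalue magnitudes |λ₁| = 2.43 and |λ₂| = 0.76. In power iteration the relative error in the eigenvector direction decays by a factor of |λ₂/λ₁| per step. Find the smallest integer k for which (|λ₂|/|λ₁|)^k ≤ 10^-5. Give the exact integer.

|λ₂/λ₁| = 0.76/2.43 = 0.31276
Need k ≥ ln(10^-5) / ln(0.31276) = -11.5129 / -1.1623 ≈ 9.905
Smallest integer k satisfying the bound: 10

10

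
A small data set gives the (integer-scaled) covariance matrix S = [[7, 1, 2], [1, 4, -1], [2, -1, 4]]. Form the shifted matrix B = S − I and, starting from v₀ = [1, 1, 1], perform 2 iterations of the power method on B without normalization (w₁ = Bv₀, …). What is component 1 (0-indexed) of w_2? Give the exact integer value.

B = S − I has rows (6, 1, 2); (1, 3, -1); (2, -1, 3)
w1 = Bv₀ = (9, 3, 4)
w2 = Bw1 = (65, 14, 27)
Requested component of w2: 14

14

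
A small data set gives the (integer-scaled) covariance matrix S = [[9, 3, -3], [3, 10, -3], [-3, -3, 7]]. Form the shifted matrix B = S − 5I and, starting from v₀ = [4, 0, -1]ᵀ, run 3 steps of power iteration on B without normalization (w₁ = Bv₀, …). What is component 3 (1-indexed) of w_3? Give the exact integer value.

-1271

B = S − 5I has rows (4, 3, -3); (3, 5, -3); (-3, -3, 2)
w1 = Bv₀ = (4·4 + 3·0 + (-3)·(-1); 3·4 + 5·0 + (-3)·(-1); (-3)·4 + (-3)·0 + 2·(-1)) = (19, 15, -14)
w2 = Bw1 = (4·19 + 3·15 + (-3)·(-14); 3·19 + 5·15 + (-3)·(-14); (-3)·19 + (-3)·15 + 2·(-14)) = (163, 174, -130)
w3 = Bw2 = (1564, 1749, -1271)
Requested component of w3: -1271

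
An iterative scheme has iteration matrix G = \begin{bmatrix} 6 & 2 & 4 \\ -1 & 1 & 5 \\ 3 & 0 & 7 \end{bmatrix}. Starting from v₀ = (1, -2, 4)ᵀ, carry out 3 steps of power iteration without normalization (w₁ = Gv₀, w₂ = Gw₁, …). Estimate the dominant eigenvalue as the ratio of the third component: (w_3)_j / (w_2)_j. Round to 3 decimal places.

w1 = Gv₀ = (18, 17, 31)
w2 = Gw1 = (266, 154, 271)
w3 = Gw2 = (2988, 1243, 2695)
Ratio at component: 2695 / 271 = 9.945

λ ≈ 9.945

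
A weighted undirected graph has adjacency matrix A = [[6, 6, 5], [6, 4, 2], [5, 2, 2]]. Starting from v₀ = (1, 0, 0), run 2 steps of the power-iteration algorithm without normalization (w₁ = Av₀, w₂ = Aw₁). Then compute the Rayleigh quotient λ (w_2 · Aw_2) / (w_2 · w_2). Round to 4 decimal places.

13.3981

w1 = Av₀ = (6·1 + 6·0 + 5·0; 6·1 + 4·0 + 2·0; 5·1 + 2·0 + 2·0) = (6, 6, 5)
w2 = Aw1 = (6·6 + 6·6 + 5·5; 6·6 + 4·6 + 2·5; 5·6 + 2·6 + 2·5) = (97, 70, 52)
Aw2 = (1262, 966, 729)
w2·Aw2 = 97·1262 + 70·966 + 52·729 = 227942; w2·w2 = 97·97 + 70·70 + 52·52 = 17013
λ ≈ 227942/17013 = 13.3981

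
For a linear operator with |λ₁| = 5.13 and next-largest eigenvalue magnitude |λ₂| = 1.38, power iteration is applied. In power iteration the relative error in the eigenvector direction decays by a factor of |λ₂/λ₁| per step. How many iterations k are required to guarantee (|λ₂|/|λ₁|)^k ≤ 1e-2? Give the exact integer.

|λ₂/λ₁| = 1.38/5.13 = 0.26901
Need k ≥ ln(1e-2) / ln(0.26901) = -4.6052 / -1.3130 ≈ 3.507
Smallest integer k satisfying the bound: 4

4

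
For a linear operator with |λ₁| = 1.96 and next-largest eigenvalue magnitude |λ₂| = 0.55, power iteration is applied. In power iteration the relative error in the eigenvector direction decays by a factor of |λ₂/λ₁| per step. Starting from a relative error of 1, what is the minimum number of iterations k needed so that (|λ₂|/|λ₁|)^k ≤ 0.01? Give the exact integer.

4

|λ₂/λ₁| = 0.55/1.96 = 0.28061
Need k ≥ ln(0.01) / ln(0.28061) = -4.6052 / -1.2708 ≈ 3.624
Smallest integer k satisfying the bound: 4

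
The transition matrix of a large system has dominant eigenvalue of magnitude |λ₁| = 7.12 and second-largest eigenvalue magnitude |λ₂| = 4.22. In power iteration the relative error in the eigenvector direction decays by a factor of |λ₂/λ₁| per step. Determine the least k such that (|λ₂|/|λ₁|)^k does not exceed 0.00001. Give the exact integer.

|λ₂/λ₁| = 4.22/7.12 = 0.59270
Need k ≥ ln(0.00001) / ln(0.59270) = -11.5129 / -0.5231 ≈ 22.010
Smallest integer k satisfying the bound: 23

23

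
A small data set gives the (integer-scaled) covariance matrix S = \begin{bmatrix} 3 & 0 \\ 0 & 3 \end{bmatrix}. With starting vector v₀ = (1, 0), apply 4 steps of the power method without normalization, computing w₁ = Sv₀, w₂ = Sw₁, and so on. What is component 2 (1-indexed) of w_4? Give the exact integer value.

0

w1 = Sv₀ = (3·1 + 0·0; 0·1 + 3·0) = (3, 0)
w2 = Sw1 = (3·3 + 0·0; 0·3 + 3·0) = (9, 0)
w3 = Sw2 = (27, 0)
w4 = Sw3 = (81, 0)
The requested component of w4 is 0.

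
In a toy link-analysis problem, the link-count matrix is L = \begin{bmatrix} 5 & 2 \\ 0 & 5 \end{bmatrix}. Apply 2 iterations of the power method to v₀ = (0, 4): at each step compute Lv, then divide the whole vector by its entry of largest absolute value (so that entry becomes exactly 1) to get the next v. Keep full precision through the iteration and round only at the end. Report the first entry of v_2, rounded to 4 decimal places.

0.8000

Lv0 = (8.00000, 20.00000); divide by 20.00000 → v1 = (0.40000, 1.00000)
Lv1 = (4.00000, 5.00000); divide by 5.00000 → v2 = (0.80000, 1.00000)
Requested entry of v2: 80/100 = 0.8000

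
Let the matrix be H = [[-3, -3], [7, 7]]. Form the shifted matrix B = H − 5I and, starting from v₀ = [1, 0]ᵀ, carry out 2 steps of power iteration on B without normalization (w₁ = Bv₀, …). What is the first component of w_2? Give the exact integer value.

B = H − 5I has rows (-8, -3); (7, 2)
w1 = Bv₀ = ((-8)·1 + (-3)·0; 7·1 + 2·0) = (-8, 7)
w2 = Bw1 = ((-8)·(-8) + (-3)·7; 7·(-8) + 2·7) = (43, -42)
Requested component of w2: 43

43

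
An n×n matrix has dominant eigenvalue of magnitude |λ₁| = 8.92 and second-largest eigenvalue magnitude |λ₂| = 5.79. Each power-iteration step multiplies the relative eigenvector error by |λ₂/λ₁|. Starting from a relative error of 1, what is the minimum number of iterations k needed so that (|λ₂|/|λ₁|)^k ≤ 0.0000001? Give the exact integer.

|λ₂/λ₁| = 5.79/8.92 = 0.64910
Need k ≥ ln(0.0000001) / ln(0.64910) = -16.1181 / -0.4322 ≈ 37.296
Smallest integer k satisfying the bound: 38

38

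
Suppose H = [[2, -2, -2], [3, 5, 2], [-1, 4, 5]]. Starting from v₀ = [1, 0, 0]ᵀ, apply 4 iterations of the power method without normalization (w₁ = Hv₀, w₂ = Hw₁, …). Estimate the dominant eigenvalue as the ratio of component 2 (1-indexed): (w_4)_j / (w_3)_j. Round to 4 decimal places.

w1 = Hv₀ = (2, 3, -1)
w2 = Hw1 = (0, 19, 5)
w3 = Hw2 = (-48, 105, 101)
w4 = Hw3 = (-508, 583, 973)
Ratio at component: 583 / 105 = 5.5524

5.5524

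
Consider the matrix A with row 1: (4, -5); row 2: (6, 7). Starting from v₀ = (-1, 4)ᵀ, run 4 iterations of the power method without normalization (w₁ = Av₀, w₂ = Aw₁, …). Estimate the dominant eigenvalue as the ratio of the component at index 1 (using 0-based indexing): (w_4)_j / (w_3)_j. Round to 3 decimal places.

w1 = Av₀ = (-24, 22)
w2 = Aw1 = (-206, 10)
w3 = Aw2 = (-874, -1166)
w4 = Aw3 = (2334, -13406)
Ratio at component: -13406 / -1166 = 11.497

11.497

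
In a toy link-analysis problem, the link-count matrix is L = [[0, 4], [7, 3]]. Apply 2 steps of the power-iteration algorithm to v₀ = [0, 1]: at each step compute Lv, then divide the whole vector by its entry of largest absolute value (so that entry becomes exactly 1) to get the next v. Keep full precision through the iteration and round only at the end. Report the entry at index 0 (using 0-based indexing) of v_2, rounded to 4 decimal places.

Lv0 = (4.00000, 3.00000); divide by 4.00000 → v1 = (1.00000, 0.75000)
Lv1 = (3.00000, 9.25000); divide by 9.25000 → v2 = (0.32432, 1.00000)
Requested entry of v2: 12/37 = 0.3243

0.3243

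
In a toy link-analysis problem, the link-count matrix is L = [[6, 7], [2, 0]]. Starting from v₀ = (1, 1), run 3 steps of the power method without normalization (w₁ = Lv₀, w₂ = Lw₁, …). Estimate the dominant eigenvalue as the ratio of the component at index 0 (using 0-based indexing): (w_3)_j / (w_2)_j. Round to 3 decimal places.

7.978

w1 = Lv₀ = (6·1 + 7·1; 2·1 + 0·1) = (13, 2)
w2 = Lw1 = (6·13 + 7·2; 2·13 + 0·2) = (92, 26)
w3 = Lw2 = (734, 184)
Ratio at component: 734 / 92 = 7.978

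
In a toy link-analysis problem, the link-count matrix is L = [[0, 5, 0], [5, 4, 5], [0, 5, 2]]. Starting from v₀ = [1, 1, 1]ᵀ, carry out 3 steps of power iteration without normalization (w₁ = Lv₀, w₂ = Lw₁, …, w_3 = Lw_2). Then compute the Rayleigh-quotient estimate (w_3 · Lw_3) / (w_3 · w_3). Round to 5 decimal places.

w1 = Lv₀ = (5, 14, 7)
w2 = Lw1 = (70, 116, 84)
w3 = Lw2 = (580, 1234, 748)
Lw3 = (6170, 11576, 7666)
w3·Lw3 = 580·6170 + 1234·11576 + 748·7666 = 23597552; w3·w3 = 580·580 + 1234·1234 + 748·748 = 2418660
λ ≈ 23597552/2418660 = 9.75646

9.75646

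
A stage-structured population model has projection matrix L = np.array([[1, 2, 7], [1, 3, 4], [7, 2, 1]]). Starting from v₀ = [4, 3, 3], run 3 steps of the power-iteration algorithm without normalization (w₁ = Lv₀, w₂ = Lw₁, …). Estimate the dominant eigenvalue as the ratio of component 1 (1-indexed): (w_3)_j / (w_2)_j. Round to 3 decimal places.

w1 = Lv₀ = (1·4 + 2·3 + 7·3; 1·4 + 3·3 + 4·3; 7·4 + 2·3 + 1·3) = (31, 25, 37)
w2 = Lw1 = (1·31 + 2·25 + 7·37; 1·31 + 3·25 + 4·37; 7·31 + 2·25 + 1·37) = (340, 254, 304)
w3 = Lw2 = (2976, 2318, 3192)
Ratio at component: 2976 / 340 = 8.753

8.753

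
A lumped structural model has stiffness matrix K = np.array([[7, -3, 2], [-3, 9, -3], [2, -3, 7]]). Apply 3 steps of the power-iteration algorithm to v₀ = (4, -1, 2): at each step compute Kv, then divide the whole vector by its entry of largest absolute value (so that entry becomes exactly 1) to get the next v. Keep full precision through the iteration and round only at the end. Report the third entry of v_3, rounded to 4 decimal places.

Kv0 = (35.00000, -27.00000, 25.00000); divide by 35.00000 → v1 = (1.00000, -0.77143, 0.71429)
Kv1 = (10.74286, -12.08571, 9.31429); divide by -12.08571 → v2 = (-0.88889, 1.00000, -0.77069)
Kv2 = (-10.76359, 13.97872, -10.17258); divide by 13.97872 → v3 = (-0.77000, 1.00000, -0.72772)
Requested entry of v3: 4303/-5913 = -0.7277

-0.7277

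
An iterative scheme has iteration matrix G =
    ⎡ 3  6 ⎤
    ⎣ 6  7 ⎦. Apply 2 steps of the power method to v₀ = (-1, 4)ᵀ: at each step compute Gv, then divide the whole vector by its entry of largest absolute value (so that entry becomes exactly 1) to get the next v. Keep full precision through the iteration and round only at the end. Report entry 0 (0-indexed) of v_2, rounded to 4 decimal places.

Gv0 = (21.00000, 22.00000); divide by 22.00000 → v1 = (0.95455, 1.00000)
Gv1 = (8.86364, 12.72727); divide by 12.72727 → v2 = (0.69643, 1.00000)
Requested entry of v2: 195/280 = 0.6964

0.6964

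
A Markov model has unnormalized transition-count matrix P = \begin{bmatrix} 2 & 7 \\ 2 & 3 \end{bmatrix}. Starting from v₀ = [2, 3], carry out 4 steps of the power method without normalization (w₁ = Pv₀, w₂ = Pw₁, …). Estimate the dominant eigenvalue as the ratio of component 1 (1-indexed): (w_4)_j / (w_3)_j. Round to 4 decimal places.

λ ≈ 6.2464

w1 = Pv₀ = (2·2 + 7·3; 2·2 + 3·3) = (25, 13)
w2 = Pw1 = (2·25 + 7·13; 2·25 + 3·13) = (141, 89)
w3 = Pw2 = (905, 549)
w4 = Pw3 = (5653, 3457)
Ratio at component: 5653 / 905 = 6.2464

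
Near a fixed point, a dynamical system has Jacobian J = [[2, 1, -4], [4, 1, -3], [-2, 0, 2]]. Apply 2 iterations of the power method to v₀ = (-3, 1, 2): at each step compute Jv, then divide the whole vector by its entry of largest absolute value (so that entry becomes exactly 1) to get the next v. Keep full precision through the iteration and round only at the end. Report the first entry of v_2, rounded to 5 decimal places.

Jv0 = (-13.000000, -17.000000, 10.000000); divide by -17.000000 → v1 = (0.764706, 1.000000, -0.588235)
Jv1 = (4.882353, 5.823529, -2.705882); divide by 5.823529 → v2 = (0.838384, 1.000000, -0.464646)
Requested entry of v2: -83/-99 = 0.83838

0.83838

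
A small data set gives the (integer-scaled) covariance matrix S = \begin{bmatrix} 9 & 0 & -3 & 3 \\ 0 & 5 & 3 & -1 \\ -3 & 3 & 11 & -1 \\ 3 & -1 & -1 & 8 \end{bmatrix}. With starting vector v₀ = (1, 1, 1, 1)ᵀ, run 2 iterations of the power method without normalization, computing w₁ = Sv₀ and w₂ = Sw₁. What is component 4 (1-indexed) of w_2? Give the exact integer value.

82

w1 = Sv₀ = (9, 7, 10, 9)
w2 = Sw1 = (78, 56, 95, 82)
The requested component of w2 is 82.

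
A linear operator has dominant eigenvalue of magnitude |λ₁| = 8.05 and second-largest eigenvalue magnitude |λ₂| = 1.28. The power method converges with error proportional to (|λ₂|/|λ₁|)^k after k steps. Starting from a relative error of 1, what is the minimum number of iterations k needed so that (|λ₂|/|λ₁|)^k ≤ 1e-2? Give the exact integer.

3

|λ₂/λ₁| = 1.28/8.05 = 0.15901
Need k ≥ ln(1e-2) / ln(0.15901) = -4.6052 / -1.8388 ≈ 2.504
Smallest integer k satisfying the bound: 3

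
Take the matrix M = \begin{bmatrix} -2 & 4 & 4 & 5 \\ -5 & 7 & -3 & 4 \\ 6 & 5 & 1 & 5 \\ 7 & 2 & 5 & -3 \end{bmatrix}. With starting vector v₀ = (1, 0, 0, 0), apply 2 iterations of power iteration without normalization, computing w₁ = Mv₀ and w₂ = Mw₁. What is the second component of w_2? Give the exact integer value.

w1 = Mv₀ = ((-2)·1 + 4·0 + 4·0 + 5·0; (-5)·1 + 7·0 + (-3)·0 + 4·0; 6·1 + 5·0 + 1·0 + 5·0; 7·1 + 2·0 + 5·0 + (-3)·0) = (-2, -5, 6, 7)
w2 = Mw1 = ((-2)·(-2) + 4·(-5) + 4·6 + 5·7; (-5)·(-2) + 7·(-5) + (-3)·6 + 4·7; 6·(-2) + 5·(-5) + 1·6 + 5·7; 7·(-2) + 2·(-5) + 5·6 + (-3)·7) = (43, -15, 4, -15)
The requested component of w2 is -15.

-15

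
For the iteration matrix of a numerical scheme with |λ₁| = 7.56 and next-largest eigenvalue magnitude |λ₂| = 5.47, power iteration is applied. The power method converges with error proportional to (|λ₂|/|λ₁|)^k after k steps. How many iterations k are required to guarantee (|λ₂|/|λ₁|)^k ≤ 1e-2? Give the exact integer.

|λ₂/λ₁| = 5.47/7.56 = 0.72354
Need k ≥ ln(1e-2) / ln(0.72354) = -4.6052 / -0.3236 ≈ 14.231
Smallest integer k satisfying the bound: 15

15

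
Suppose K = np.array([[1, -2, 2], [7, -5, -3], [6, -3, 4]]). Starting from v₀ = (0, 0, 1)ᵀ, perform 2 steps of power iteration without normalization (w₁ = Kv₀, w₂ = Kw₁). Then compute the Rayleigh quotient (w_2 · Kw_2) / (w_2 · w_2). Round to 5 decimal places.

3.45298

w1 = Kv₀ = (2, -3, 4)
w2 = Kw1 = (16, 17, 37)
Kw2 = (56, -84, 193)
w2·Kw2 = 16·56 + 17·(-84) + 37·193 = 6609; w2·w2 = 16·16 + 17·17 + 37·37 = 1914
λ ≈ 6609/1914 = 3.45298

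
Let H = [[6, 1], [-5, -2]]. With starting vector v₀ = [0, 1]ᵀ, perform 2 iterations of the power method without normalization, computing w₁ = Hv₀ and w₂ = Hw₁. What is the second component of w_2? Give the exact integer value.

w1 = Hv₀ = (6·0 + 1·1; (-5)·0 + (-2)·1) = (1, -2)
w2 = Hw1 = (6·1 + 1·(-2); (-5)·1 + (-2)·(-2)) = (4, -1)
The requested component of w2 is -1.

-1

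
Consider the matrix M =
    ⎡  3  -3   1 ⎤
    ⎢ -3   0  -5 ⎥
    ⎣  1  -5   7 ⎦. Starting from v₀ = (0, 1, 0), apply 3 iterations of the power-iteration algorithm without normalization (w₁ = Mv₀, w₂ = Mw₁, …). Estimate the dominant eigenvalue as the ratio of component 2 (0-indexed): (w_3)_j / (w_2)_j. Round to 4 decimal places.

w1 = Mv₀ = (3·0 + (-3)·1 + 1·0; (-3)·0 + 0·1 + (-5)·0; 1·0 + (-5)·1 + 7·0) = (-3, 0, -5)
w2 = Mw1 = (3·(-3) + (-3)·0 + 1·(-5); (-3)·(-3) + 0·0 + (-5)·(-5); 1·(-3) + (-5)·0 + 7·(-5)) = (-14, 34, -38)
w3 = Mw2 = (-182, 232, -450)
Ratio at component: -450 / -38 = 11.8421

λ ≈ 11.8421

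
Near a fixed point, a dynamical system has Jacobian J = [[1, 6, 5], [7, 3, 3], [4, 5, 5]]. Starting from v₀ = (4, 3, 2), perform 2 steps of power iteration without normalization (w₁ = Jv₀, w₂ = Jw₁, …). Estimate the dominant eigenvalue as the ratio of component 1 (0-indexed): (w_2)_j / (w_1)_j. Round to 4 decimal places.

w1 = Jv₀ = (1·4 + 6·3 + 5·2; 7·4 + 3·3 + 3·2; 4·4 + 5·3 + 5·2) = (32, 43, 41)
w2 = Jw1 = (1·32 + 6·43 + 5·41; 7·32 + 3·43 + 3·41; 4·32 + 5·43 + 5·41) = (495, 476, 548)
Ratio at component: 476 / 43 = 11.0698

11.0698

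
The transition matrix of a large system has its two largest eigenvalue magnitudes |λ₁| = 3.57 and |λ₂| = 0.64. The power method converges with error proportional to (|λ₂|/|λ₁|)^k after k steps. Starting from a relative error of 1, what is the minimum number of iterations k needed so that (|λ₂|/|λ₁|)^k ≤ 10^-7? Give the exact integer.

|λ₂/λ₁| = 0.64/3.57 = 0.17927
Need k ≥ ln(10^-7) / ln(0.17927) = -16.1181 / -1.7189 ≈ 9.377
Smallest integer k satisfying the bound: 10

10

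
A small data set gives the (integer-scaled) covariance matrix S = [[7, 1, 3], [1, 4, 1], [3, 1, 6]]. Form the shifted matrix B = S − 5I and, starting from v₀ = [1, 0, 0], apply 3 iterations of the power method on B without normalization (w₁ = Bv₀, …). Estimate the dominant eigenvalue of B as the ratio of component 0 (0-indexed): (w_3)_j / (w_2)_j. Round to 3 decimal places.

B = S − 5I has rows (2, 1, 3); (1, -1, 1); (3, 1, 1)
w1 = Bv₀ = (2·1 + 1·0 + 3·0; 1·1 + (-1)·0 + 1·0; 3·1 + 1·0 + 1·0) = (2, 1, 3)
w2 = Bw1 = (2·2 + 1·1 + 3·3; 1·2 + (-1)·1 + 1·3; 3·2 + 1·1 + 1·3) = (14, 4, 10)
w3 = Bw2 = (62, 20, 56)
Ratio: 62/14 = 4.429

μ ≈ 4.429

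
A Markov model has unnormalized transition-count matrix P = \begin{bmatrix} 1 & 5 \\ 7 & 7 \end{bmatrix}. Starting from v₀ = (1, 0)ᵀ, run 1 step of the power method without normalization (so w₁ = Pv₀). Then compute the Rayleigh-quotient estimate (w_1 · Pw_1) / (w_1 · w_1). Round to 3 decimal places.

λ ≈ 8.560

w1 = Pv₀ = (1·1 + 5·0; 7·1 + 7·0) = (1, 7)
Pw1 = (36, 56)
w1·Pw1 = 1·36 + 7·56 = 428; w1·w1 = 1·1 + 7·7 = 50
λ ≈ 428/50 = 8.560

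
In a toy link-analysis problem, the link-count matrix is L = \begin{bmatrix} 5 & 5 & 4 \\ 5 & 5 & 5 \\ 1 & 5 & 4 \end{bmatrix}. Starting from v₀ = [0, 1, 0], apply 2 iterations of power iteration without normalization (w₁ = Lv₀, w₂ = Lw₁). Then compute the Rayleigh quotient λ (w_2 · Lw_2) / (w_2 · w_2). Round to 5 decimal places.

13.06142

w1 = Lv₀ = (5·0 + 5·1 + 4·0; 5·0 + 5·1 + 5·0; 1·0 + 5·1 + 4·0) = (5, 5, 5)
w2 = Lw1 = (5·5 + 5·5 + 4·5; 5·5 + 5·5 + 5·5; 1·5 + 5·5 + 4·5) = (70, 75, 50)
Lw2 = (925, 975, 645)
w2·Lw2 = 70·925 + 75·975 + 50·645 = 170125; w2·w2 = 70·70 + 75·75 + 50·50 = 13025
λ ≈ 170125/13025 = 13.06142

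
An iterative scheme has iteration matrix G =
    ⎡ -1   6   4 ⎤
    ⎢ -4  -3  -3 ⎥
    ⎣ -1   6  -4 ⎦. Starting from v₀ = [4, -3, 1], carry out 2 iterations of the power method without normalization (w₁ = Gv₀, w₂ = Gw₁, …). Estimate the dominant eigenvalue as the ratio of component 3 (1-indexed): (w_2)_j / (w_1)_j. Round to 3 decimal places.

w1 = Gv₀ = ((-1)·4 + 6·(-3) + 4·1; (-4)·4 + (-3)·(-3) + (-3)·1; (-1)·4 + 6·(-3) + (-4)·1) = (-18, -10, -26)
w2 = Gw1 = ((-1)·(-18) + 6·(-10) + 4·(-26); (-4)·(-18) + (-3)·(-10) + (-3)·(-26); (-1)·(-18) + 6·(-10) + (-4)·(-26)) = (-146, 180, 62)
Ratio at component: 62 / -26 = -2.385

-2.385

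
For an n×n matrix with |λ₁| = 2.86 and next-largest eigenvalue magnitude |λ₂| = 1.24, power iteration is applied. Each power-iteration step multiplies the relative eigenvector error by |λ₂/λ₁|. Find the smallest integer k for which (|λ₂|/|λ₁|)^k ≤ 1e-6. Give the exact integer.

17

|λ₂/λ₁| = 1.24/2.86 = 0.43357
Need k ≥ ln(1e-6) / ln(0.43357) = -13.8155 / -0.8357 ≈ 16.531
Smallest integer k satisfying the bound: 17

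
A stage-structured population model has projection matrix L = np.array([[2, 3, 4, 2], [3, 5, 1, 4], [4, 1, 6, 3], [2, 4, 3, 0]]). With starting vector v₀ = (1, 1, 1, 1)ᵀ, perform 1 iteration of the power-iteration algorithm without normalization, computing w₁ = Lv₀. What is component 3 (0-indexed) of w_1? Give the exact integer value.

9

w1 = Lv₀ = (2·1 + 3·1 + 4·1 + 2·1; 3·1 + 5·1 + 1·1 + 4·1; 4·1 + 1·1 + 6·1 + 3·1; 2·1 + 4·1 + 3·1 + 0·1) = (11, 13, 14, 9)
The requested component of w1 is 9.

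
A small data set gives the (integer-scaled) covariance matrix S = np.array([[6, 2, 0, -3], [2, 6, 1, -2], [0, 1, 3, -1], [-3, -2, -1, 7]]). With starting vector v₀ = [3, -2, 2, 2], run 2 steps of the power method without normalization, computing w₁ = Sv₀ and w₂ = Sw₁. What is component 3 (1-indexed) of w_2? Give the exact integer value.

-9

w1 = Sv₀ = (8, -8, 2, 7)
w2 = Sw1 = (11, -44, -9, 39)
The requested component of w2 is -9.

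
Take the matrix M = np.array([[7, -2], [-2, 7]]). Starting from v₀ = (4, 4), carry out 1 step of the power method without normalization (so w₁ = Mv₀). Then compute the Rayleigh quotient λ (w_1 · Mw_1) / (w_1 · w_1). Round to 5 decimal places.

5.00000

w1 = Mv₀ = (7·4 + (-2)·4; (-2)·4 + 7·4) = (20, 20)
Mw1 = (100, 100)
w1·Mw1 = 20·100 + 20·100 = 4000; w1·w1 = 20·20 + 20·20 = 800
λ ≈ 4000/800 = 5.00000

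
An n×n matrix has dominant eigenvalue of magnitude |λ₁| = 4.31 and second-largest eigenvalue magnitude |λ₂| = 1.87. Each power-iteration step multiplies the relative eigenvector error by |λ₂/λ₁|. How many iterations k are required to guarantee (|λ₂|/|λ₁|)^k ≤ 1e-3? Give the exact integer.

|λ₂/λ₁| = 1.87/4.31 = 0.43387
Need k ≥ ln(1e-3) / ln(0.43387) = -6.9078 / -0.8350 ≈ 8.273
Smallest integer k satisfying the bound: 9

9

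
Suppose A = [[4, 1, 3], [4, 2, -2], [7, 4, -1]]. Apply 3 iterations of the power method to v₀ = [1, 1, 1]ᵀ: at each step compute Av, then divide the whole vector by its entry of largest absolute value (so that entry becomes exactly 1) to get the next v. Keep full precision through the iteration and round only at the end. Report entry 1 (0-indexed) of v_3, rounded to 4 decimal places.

0.3750

Av0 = (8.00000, 4.00000, 10.00000); divide by 10.00000 → v1 = (0.80000, 0.40000, 1.00000)
Av1 = (6.60000, 2.00000, 6.20000); divide by 6.60000 → v2 = (1.00000, 0.30303, 0.93939)
Av2 = (7.12121, 2.72727, 7.27273); divide by 7.27273 → v3 = (0.97917, 0.37500, 1.00000)
Requested entry of v3: 180/480 = 0.3750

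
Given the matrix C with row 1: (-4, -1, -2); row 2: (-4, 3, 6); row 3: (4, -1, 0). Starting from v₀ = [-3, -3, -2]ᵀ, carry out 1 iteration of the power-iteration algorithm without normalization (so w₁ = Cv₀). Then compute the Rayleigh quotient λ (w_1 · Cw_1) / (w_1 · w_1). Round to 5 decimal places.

w1 = Cv₀ = ((-4)·(-3) + (-1)·(-3) + (-2)·(-2); (-4)·(-3) + 3·(-3) + 6·(-2); 4·(-3) + (-1)·(-3) + 0·(-2)) = (19, -9, -9)
Cw1 = (-49, -157, 85)
w1·Cw1 = 19·(-49) + (-9)·(-157) + (-9)·85 = -283; w1·w1 = 19·19 + (-9)·(-9) + (-9)·(-9) = 523
λ ≈ -283/523 = -0.54111

λ ≈ -0.54111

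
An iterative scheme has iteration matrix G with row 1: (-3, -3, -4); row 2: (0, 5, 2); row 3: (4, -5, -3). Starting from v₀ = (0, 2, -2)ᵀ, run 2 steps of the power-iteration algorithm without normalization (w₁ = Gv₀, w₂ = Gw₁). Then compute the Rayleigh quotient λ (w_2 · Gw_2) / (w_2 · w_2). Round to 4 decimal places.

λ ≈ 4.8086

w1 = Gv₀ = (2, 6, -4)
w2 = Gw1 = (-8, 22, -10)
Gw2 = (-2, 90, -112)
w2·Gw2 = (-8)·(-2) + 22·90 + (-10)·(-112) = 3116; w2·w2 = (-8)·(-8) + 22·22 + (-10)·(-10) = 648
λ ≈ 3116/648 = 4.8086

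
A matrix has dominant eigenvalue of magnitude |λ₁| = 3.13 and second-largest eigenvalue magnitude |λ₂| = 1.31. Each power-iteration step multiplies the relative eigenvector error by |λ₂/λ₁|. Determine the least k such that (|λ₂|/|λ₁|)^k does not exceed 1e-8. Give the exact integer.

|λ₂/λ₁| = 1.31/3.13 = 0.41853
Need k ≥ ln(1e-8) / ln(0.41853) = -18.4207 / -0.8710 ≈ 21.149
Smallest integer k satisfying the bound: 22

22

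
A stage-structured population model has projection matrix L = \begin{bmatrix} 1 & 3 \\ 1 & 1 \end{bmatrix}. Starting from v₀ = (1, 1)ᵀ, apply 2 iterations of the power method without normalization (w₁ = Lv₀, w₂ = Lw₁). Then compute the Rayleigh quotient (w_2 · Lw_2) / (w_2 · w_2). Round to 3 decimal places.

λ ≈ 2.765

w1 = Lv₀ = (4, 2)
w2 = Lw1 = (10, 6)
Lw2 = (28, 16)
w2·Lw2 = 10·28 + 6·16 = 376; w2·w2 = 10·10 + 6·6 = 136
λ ≈ 376/136 = 2.765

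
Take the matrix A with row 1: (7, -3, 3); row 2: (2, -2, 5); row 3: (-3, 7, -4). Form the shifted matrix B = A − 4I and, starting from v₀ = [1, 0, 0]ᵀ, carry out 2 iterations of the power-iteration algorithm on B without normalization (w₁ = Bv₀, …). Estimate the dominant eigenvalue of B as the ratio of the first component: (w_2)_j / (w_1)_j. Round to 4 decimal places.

μ ≈ -2.0000

B = A − 4I has rows (3, -3, 3); (2, -6, 5); (-3, 7, -8)
w1 = Bv₀ = (3, 2, -3)
w2 = Bw1 = (-6, -21, 29)
Ratio: -6/3 = -2.0000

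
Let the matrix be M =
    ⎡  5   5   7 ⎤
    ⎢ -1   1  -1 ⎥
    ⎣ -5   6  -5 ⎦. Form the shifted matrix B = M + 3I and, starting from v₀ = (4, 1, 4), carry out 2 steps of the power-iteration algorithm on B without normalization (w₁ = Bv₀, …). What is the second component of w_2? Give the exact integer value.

B = M + 3I has rows (8, 5, 7); (-1, 4, -1); (-5, 6, -2)
w1 = Bv₀ = (8·4 + 5·1 + 7·4; (-1)·4 + 4·1 + (-1)·4; (-5)·4 + 6·1 + (-2)·4) = (65, -4, -22)
w2 = Bw1 = (8·65 + 5·(-4) + 7·(-22); (-1)·65 + 4·(-4) + (-1)·(-22); (-5)·65 + 6·(-4) + (-2)·(-22)) = (346, -59, -305)
Requested component of w2: -59

-59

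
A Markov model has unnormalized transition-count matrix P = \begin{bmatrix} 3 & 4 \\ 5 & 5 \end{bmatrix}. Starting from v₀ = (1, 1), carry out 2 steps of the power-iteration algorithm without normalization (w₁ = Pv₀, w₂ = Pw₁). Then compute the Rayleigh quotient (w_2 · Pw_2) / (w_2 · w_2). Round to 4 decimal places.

λ ≈ 8.5833

w1 = Pv₀ = (7, 10)
w2 = Pw1 = (61, 85)
Pw2 = (523, 730)
w2·Pw2 = 61·523 + 85·730 = 93953; w2·w2 = 61·61 + 85·85 = 10946
λ ≈ 93953/10946 = 8.5833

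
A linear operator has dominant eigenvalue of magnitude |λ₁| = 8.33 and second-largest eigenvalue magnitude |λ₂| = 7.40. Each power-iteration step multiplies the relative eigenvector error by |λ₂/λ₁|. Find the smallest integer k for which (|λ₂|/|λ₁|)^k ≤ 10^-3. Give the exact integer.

59

|λ₂/λ₁| = 7.40/8.33 = 0.88836
Need k ≥ ln(10^-3) / ln(0.88836) = -6.9078 / -0.1184 ≈ 58.351
Smallest integer k satisfying the bound: 59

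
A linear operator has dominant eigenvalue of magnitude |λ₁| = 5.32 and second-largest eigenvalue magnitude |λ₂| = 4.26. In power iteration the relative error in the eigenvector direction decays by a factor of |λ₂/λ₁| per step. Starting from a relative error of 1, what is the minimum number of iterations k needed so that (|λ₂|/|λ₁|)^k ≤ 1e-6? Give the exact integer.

|λ₂/λ₁| = 4.26/5.32 = 0.80075
Need k ≥ ln(1e-6) / ln(0.80075) = -13.8155 / -0.2222 ≈ 62.175
Smallest integer k satisfying the bound: 63

63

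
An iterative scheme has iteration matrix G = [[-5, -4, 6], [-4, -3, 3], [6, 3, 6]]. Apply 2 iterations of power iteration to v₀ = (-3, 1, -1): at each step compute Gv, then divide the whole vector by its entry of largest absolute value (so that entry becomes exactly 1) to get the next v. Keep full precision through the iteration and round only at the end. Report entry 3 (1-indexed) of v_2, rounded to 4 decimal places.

0.4457

Gv0 = (5.00000, 6.00000, -21.00000); divide by -21.00000 → v1 = (-0.23810, -0.28571, 1.00000)
Gv1 = (8.33333, 4.80952, 3.71429); divide by 8.33333 → v2 = (1.00000, 0.57714, 0.44571)
Requested entry of v2: -78/-175 = 0.4457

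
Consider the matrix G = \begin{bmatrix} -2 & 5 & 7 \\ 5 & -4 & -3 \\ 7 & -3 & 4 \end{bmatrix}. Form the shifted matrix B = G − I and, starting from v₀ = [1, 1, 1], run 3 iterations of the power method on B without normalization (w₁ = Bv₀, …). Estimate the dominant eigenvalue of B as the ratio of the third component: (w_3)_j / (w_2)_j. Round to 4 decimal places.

B = G − I has rows (-3, 5, 7); (5, -5, -3); (7, -3, 3)
w1 = Bv₀ = ((-3)·1 + 5·1 + 7·1; 5·1 + (-5)·1 + (-3)·1; 7·1 + (-3)·1 + 3·1) = (9, -3, 7)
w2 = Bw1 = ((-3)·9 + 5·(-3) + 7·7; 5·9 + (-5)·(-3) + (-3)·7; 7·9 + (-3)·(-3) + 3·7) = (7, 39, 93)
w3 = Bw2 = (825, -439, 211)
Ratio: 211/93 = 2.2688

μ ≈ 2.2688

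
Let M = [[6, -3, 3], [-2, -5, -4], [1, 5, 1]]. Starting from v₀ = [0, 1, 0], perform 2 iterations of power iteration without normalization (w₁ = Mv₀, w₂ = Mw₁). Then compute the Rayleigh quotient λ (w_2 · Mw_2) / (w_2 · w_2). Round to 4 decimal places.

w1 = Mv₀ = (-3, -5, 5)
w2 = Mw1 = (12, 11, -23)
Mw2 = (-30, 13, 44)
w2·Mw2 = 12·(-30) + 11·13 + (-23)·44 = -1229; w2·w2 = 12·12 + 11·11 + (-23)·(-23) = 794
λ ≈ -1229/794 = -1.5479

λ ≈ -1.5479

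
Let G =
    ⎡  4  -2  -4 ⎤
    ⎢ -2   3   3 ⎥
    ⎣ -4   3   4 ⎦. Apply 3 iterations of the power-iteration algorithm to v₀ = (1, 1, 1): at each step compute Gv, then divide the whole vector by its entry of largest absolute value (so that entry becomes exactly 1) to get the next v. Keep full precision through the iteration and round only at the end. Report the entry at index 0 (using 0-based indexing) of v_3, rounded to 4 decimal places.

Gv0 = (-2.00000, 4.00000, 3.00000); divide by 4.00000 → v1 = (-0.50000, 1.00000, 0.75000)
Gv1 = (-7.00000, 6.25000, 8.00000); divide by 8.00000 → v2 = (-0.87500, 0.78125, 1.00000)
Gv2 = (-9.06250, 7.09375, 9.84375); divide by 9.84375 → v3 = (-0.92063, 0.72063, 1.00000)
Requested entry of v3: -290/315 = -0.9206

-0.9206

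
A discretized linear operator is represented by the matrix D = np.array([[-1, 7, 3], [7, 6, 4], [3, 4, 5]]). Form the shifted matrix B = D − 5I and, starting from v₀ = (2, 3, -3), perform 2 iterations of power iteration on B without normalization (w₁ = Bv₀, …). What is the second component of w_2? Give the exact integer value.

B = D − 5I has rows (-6, 7, 3); (7, 1, 4); (3, 4, 0)
w1 = Bv₀ = (0, 5, 18)
w2 = Bw1 = (89, 77, 20)
Requested component of w2: 77

77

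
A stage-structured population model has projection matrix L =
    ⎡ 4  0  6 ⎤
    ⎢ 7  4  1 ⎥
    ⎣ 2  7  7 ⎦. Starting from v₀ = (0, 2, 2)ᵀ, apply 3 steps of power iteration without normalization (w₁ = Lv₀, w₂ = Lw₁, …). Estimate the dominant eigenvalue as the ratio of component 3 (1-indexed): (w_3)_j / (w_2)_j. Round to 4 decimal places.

w1 = Lv₀ = (4·0 + 0·2 + 6·2; 7·0 + 4·2 + 1·2; 2·0 + 7·2 + 7·2) = (12, 10, 28)
w2 = Lw1 = (4·12 + 0·10 + 6·28; 7·12 + 4·10 + 1·28; 2·12 + 7·10 + 7·28) = (216, 152, 290)
w3 = Lw2 = (2604, 2410, 3526)
Ratio at component: 3526 / 290 = 12.1586

λ ≈ 12.1586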